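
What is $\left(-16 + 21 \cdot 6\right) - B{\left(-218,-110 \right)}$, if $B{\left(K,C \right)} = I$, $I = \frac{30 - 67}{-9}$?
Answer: $\frac{953}{9} \approx 105.89$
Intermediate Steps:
$I = \frac{37}{9}$ ($I = \left(-37\right) \left(- \frac{1}{9}\right) = \frac{37}{9} \approx 4.1111$)
$B{\left(K,C \right)} = \frac{37}{9}$
$\left(-16 + 21 \cdot 6\right) - B{\left(-218,-110 \right)} = \left(-16 + 21 \cdot 6\right) - \frac{37}{9} = \left(-16 + 126\right) - \frac{37}{9} = 110 - \frac{37}{9} = \frac{953}{9}$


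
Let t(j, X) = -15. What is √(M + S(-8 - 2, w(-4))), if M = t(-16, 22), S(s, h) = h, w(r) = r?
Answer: I*√19 ≈ 4.3589*I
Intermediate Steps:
M = -15
√(M + S(-8 - 2, w(-4))) = √(-15 - 4) = √(-19) = I*√19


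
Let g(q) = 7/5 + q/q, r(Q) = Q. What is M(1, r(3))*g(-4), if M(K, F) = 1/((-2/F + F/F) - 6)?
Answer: -36/85 ≈ -0.42353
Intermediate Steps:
M(K, F) = 1/(-5 - 2/F) (M(K, F) = 1/((-2/F + 1) - 6) = 1/((1 - 2/F) - 6) = 1/(-5 - 2/F))
g(q) = 12/5 (g(q) = 7*(⅕) + 1 = 7/5 + 1 = 12/5)
M(1, r(3))*g(-4) = -1*3/(2 + 5*3)*(12/5) = -1*3/(2 + 15)*(12/5) = -1*3/17*(12/5) = -1*3*1/17*(12/5) = -3/17*12/5 = -36/85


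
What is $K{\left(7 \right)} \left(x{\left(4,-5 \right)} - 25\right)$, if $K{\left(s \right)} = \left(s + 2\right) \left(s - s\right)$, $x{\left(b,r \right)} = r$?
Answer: $0$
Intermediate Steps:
$K{\left(s \right)} = 0$ ($K{\left(s \right)} = \left(2 + s\right) 0 = 0$)
$K{\left(7 \right)} \left(x{\left(4,-5 \right)} - 25\right) = 0 \left(-5 - 25\right) = 0 \left(-30\right) = 0$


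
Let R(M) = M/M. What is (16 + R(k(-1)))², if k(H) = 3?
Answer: 289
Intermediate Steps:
R(M) = 1
(16 + R(k(-1)))² = (16 + 1)² = 17² = 289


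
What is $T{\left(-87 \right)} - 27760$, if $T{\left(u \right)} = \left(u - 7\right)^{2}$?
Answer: $-18924$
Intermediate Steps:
$T{\left(u \right)} = \left(-7 + u\right)^{2}$
$T{\left(-87 \right)} - 27760 = \left(-7 - 87\right)^{2} - 27760 = \left(-94\right)^{2} - 27760 = 8836 - 27760 = -18924$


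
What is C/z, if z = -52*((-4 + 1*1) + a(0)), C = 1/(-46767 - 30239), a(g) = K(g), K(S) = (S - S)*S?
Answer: -1/12012936 ≈ -8.3244e-8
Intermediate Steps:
K(S) = 0 (K(S) = 0*S = 0)
a(g) = 0
C = -1/77006 (C = 1/(-77006) = -1/77006 ≈ -1.2986e-5)
z = 156 (z = -52*((-4 + 1*1) + 0) = -52*((-4 + 1) + 0) = -52*(-3 + 0) = -52*(-3) = 156)
C/z = -1/77006/156 = -1/77006*1/156 = -1/12012936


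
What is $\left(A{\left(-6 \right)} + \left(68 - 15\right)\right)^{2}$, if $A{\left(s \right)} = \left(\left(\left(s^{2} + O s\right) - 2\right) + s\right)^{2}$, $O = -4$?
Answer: $7601049$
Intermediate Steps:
$A{\left(s \right)} = \left(-2 + s^{2} - 3 s\right)^{2}$ ($A{\left(s \right)} = \left(\left(\left(s^{2} - 4 s\right) - 2\right) + s\right)^{2} = \left(\left(-2 + s^{2} - 4 s\right) + s\right)^{2} = \left(-2 + s^{2} - 3 s\right)^{2}$)
$\left(A{\left(-6 \right)} + \left(68 - 15\right)\right)^{2} = \left(\left(-2 + \left(-6\right)^{2} - -18\right)^{2} + \left(68 - 15\right)\right)^{2} = \left(\left(-2 + 36 + 18\right)^{2} + 53\right)^{2} = \left(52^{2} + 53\right)^{2} = \left(2704 + 53\right)^{2} = 2757^{2} = 7601049$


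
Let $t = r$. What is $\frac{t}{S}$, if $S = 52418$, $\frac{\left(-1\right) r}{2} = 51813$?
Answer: $- \frac{51813}{26209} \approx -1.9769$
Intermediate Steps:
$r = -103626$ ($r = \left(-2\right) 51813 = -103626$)
$t = -103626$
$\frac{t}{S} = - \frac{103626}{52418} = \left(-103626\right) \frac{1}{52418} = - \frac{51813}{26209}$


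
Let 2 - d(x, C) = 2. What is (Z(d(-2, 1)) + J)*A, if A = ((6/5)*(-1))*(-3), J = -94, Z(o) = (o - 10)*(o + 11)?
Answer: -3672/5 ≈ -734.40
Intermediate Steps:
d(x, C) = 0 (d(x, C) = 2 - 1*2 = 2 - 2 = 0)
Z(o) = (-10 + o)*(11 + o)
A = 18/5 (A = ((6*(⅕))*(-1))*(-3) = ((6/5)*(-1))*(-3) = -6/5*(-3) = 18/5 ≈ 3.6000)
(Z(d(-2, 1)) + J)*A = ((-110 + 0 + 0²) - 94)*(18/5) = ((-110 + 0 + 0) - 94)*(18/5) = (-110 - 94)*(18/5) = -204*18/5 = -3672/5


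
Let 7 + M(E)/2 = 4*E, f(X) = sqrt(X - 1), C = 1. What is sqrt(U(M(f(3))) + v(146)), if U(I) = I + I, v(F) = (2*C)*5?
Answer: sqrt(-18 + 16*sqrt(2)) ≈ 2.1511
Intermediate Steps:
f(X) = sqrt(-1 + X)
v(F) = 10 (v(F) = (2*1)*5 = 2*5 = 10)
M(E) = -14 + 8*E (M(E) = -14 + 2*(4*E) = -14 + 8*E)
U(I) = 2*I
sqrt(U(M(f(3))) + v(146)) = sqrt(2*(-14 + 8*sqrt(-1 + 3)) + 10) = sqrt(2*(-14 + 8*sqrt(2)) + 10) = sqrt((-28 + 16*sqrt(2)) + 10) = sqrt(-18 + 16*sqrt(2))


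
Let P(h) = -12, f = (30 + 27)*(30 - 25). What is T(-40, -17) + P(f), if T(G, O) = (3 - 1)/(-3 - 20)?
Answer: -278/23 ≈ -12.087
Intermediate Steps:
T(G, O) = -2/23 (T(G, O) = 2/(-23) = 2*(-1/23) = -2/23)
f = 285 (f = 57*5 = 285)
T(-40, -17) + P(f) = -2/23 - 12 = -278/23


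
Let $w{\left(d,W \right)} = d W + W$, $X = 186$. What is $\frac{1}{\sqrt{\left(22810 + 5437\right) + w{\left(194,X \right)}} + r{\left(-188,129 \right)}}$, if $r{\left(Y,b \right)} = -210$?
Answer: $\frac{210}{20417} + \frac{\sqrt{64517}}{20417} \approx 0.022726$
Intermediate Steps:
$w{\left(d,W \right)} = W + W d$ ($w{\left(d,W \right)} = W d + W = W + W d$)
$\frac{1}{\sqrt{\left(22810 + 5437\right) + w{\left(194,X \right)}} + r{\left(-188,129 \right)}} = \frac{1}{\sqrt{\left(22810 + 5437\right) + 186 \left(1 + 194\right)} - 210} = \frac{1}{\sqrt{28247 + 186 \cdot 195} - 210} = \frac{1}{\sqrt{28247 + 36270} - 210} = \frac{1}{\sqrt{64517} - 210} = \frac{1}{-210 + \sqrt{64517}}$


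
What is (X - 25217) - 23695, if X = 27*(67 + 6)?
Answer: -46941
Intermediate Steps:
X = 1971 (X = 27*73 = 1971)
(X - 25217) - 23695 = (1971 - 25217) - 23695 = -23246 - 23695 = -46941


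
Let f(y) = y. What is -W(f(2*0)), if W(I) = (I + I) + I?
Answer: 0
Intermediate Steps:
W(I) = 3*I (W(I) = 2*I + I = 3*I)
-W(f(2*0)) = -3*2*0 = -3*0 = -1*0 = 0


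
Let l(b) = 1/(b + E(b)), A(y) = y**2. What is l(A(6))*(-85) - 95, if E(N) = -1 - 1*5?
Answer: -587/6 ≈ -97.833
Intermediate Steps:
E(N) = -6 (E(N) = -1 - 5 = -6)
l(b) = 1/(-6 + b) (l(b) = 1/(b - 6) = 1/(-6 + b))
l(A(6))*(-85) - 95 = -85/(-6 + 6**2) - 95 = -85/(-6 + 36) - 95 = -85/30 - 95 = (1/30)*(-85) - 95 = -17/6 - 95 = -587/6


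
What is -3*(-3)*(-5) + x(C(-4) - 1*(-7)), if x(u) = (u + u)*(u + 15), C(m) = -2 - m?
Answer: 387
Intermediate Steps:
x(u) = 2*u*(15 + u) (x(u) = (2*u)*(15 + u) = 2*u*(15 + u))
-3*(-3)*(-5) + x(C(-4) - 1*(-7)) = -3*(-3)*(-5) + 2*((-2 - 1*(-4)) - 1*(-7))*(15 + ((-2 - 1*(-4)) - 1*(-7))) = 9*(-5) + 2*((-2 + 4) + 7)*(15 + ((-2 + 4) + 7)) = -45 + 2*(2 + 7)*(15 + (2 + 7)) = -45 + 2*9*(15 + 9) = -45 + 2*9*24 = -45 + 432 = 387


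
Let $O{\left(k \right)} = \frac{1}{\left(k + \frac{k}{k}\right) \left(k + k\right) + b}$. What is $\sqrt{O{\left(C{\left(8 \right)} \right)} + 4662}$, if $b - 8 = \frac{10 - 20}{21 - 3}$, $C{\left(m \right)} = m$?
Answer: $\frac{33 \sqrt{7953105}}{1363} \approx 68.279$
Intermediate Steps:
$b = \frac{67}{9}$ ($b = 8 + \frac{10 - 20}{21 - 3} = 8 - \frac{10}{18} = 8 - \frac{5}{9} = \frac{67}{9} \approx 7.4444$)
$O{\left(k \right)} = \frac{1}{\frac{67}{9} + 2 k \left(1 + k\right)}$ ($O{\left(k \right)} = \frac{1}{\left(k + \frac{k}{k}\right) \left(k + k\right) + \frac{67}{9}} = \frac{1}{\left(k + 1\right) 2 k + \frac{67}{9}} = \frac{1}{\left(1 + k\right) 2 k + \frac{67}{9}} = \frac{1}{2 k \left(1 + k\right) + \frac{67}{9}} = \frac{1}{\frac{67}{9} + 2 k \left(1 + k\right)}$)
$\sqrt{O{\left(C{\left(8 \right)} \right)} + 4662} = \sqrt{\frac{9}{67 + 18 \cdot 8 + 18 \cdot 8^{2}} + 4662} = \sqrt{\frac{9}{67 + 144 + 18 \cdot 64} + 4662} = \sqrt{\frac{9}{67 + 144 + 1152} + 4662} = \sqrt{\frac{9}{1363} + 4662} = \sqrt{\frac{6354315}{1363}} = \frac{33 \sqrt{7953105}}{1363}$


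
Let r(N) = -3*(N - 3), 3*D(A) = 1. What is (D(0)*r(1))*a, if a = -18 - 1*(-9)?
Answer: -18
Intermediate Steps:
a = -9 (a = -18 + 9 = -9)
D(A) = ⅓ (D(A) = (⅓)*1 = ⅓)
r(N) = 9 - 3*N (r(N) = -3*(-3 + N) = 9 - 3*N)
(D(0)*r(1))*a = ((9 - 3*1)/3)*(-9) = ((9 - 3)/3)*(-9) = ((⅓)*6)*(-9) = 2*(-9) = -18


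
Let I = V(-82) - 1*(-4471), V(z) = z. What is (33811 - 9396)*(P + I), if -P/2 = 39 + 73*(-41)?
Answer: 251401255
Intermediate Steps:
P = 5908 (P = -2*(39 + 73*(-41)) = -2*(39 - 2993) = -2*(-2954) = 5908)
I = 4389 (I = -82 - 1*(-4471) = -82 + 4471 = 4389)
(33811 - 9396)*(P + I) = (33811 - 9396)*(5908 + 4389) = 24415*10297 = 251401255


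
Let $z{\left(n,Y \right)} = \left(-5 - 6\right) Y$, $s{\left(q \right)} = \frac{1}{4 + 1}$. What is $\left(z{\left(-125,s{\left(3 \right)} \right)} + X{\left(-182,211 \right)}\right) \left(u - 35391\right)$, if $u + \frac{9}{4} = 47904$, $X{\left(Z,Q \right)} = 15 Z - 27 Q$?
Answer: $- \frac{1054556139}{10} \approx -1.0546 \cdot 10^{8}$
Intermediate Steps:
$X{\left(Z,Q \right)} = - 27 Q + 15 Z$
$u = \frac{191607}{4}$ ($u = - \frac{9}{4} + 47904 = \frac{191607}{4} \approx 47902.0$)
$s{\left(q \right)} = \frac{1}{5}$
$z{\left(n,Y \right)} = - 11 Y$
$\left(z{\left(-125,s{\left(3 \right)} \right)} + X{\left(-182,211 \right)}\right) \left(u - 35391\right) = \left(\left(-11\right) \frac{1}{5} + \left(\left(-27\right) 211 + 15 \left(-182\right)\right)\right) \left(\frac{191607}{4} - 35391\right) = \left(- \frac{11}{5} - 8427\right) \frac{50043}{4} = \left(- \frac{42146}{5}\right) \frac{50043}{4} = - \frac{1054556139}{10}$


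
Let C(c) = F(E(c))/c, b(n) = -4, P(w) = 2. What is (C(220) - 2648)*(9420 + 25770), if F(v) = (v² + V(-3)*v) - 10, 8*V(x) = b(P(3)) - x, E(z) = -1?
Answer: -16400478969/176 ≈ -9.3185e+7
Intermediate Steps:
V(x) = -½ - x/8 (V(x) = (-4 - x)/8 = -½ - x/8)
F(v) = -10 + v² - v/8 (F(v) = (v² + (-½ - ⅛*(-3))*v) - 10 = (v² + (-½ + 3/8)*v) - 10 = (v² - v/8) - 10 = -10 + v² - v/8)
C(c) = -71/(8*c) (C(c) = (-10 + (-1)² - ⅛*(-1))/c = (-10 + 1 + ⅛)/c = -71/(8*c))
(C(220) - 2648)*(9420 + 25770) = (-71/8/220 - 2648)*(9420 + 25770) = (-71/8*1/220 - 2648)*35190 = (-71/1760 - 2648)*35190 = -4660551/1760*35190 = -16400478969/176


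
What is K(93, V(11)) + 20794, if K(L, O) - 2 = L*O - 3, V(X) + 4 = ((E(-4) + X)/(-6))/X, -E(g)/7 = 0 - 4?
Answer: 448053/22 ≈ 20366.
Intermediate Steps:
E(g) = 28 (E(g) = -7*(0 - 4) = -7*(-4) = 28)
V(X) = -4 + (-14/3 - X/6)/X (V(X) = -4 + ((28 + X)/(-6))/X = -4 + ((28 + X)*(-1/6))/X = -4 + (-14/3 - X/6)/X)
K(L, O) = -1 + L*O (K(L, O) = 2 + (L*O - 3) = 2 + (-3 + L*O) = -1 + L*O)
K(93, V(11)) + 20794 = (-1 + 93*((1/6)*(-28 - 25*11)/11)) + 20794 = (-1 + 93*((1/6)*(1/11)*(-28 - 275))) + 20794 = (-1 + 93*((1/6)*(1/11)*(-303))) + 20794 = (-1 + 93*(-101/22)) + 20794 = (-1 - 9393/22) + 20794 = -9415/22 + 20794 = 448053/22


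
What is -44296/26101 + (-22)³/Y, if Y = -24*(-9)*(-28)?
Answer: 1252655/19732356 ≈ 0.063482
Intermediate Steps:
Y = -6048 (Y = 216*(-28) = -6048)
-44296/26101 + (-22)³/Y = -44296/26101 + (-22)³/(-6048) = -44296*1/26101 - 10648*(-1/6048) = -44296/26101 + 1331/756 = 1252655/19732356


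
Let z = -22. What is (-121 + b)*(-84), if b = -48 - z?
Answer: 12348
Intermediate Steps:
b = -26 (b = -48 - 1*(-22) = -48 + 22 = -26)
(-121 + b)*(-84) = (-121 - 26)*(-84) = -147*(-84) = 12348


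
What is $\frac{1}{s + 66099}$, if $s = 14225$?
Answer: $\frac{1}{80324} \approx 1.245 \cdot 10^{-5}$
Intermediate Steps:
$\frac{1}{s + 66099} = \frac{1}{14225 + 66099} = \frac{1}{80324}$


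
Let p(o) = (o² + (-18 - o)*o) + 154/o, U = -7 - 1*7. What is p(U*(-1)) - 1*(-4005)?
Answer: 3764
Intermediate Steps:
U = -14 (U = -7 - 7 = -14)
p(o) = o² + 154/o + o*(-18 - o) (p(o) = (o² + o*(-18 - o)) + 154/o = o² + 154/o + o*(-18 - o))
p(U*(-1)) - 1*(-4005) = (-(-252)*(-1) + 154/((-14*(-1)))) - 1*(-4005) = (-18*14 + 154/14) + 4005 = (-252 + 154*(1/14)) + 4005 = (-252 + 11) + 4005 = -241 + 4005 = 3764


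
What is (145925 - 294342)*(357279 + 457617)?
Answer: -120944419632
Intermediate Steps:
(145925 - 294342)*(357279 + 457617) = -148417*814896 = -120944419632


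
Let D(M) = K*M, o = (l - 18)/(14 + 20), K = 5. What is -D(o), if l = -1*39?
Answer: 285/34 ≈ 8.3824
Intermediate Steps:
l = -39
o = -57/34 (o = (-39 - 18)/(14 + 20) = -57/34 ≈ -1.6765)
D(M) = 5*M
-D(o) = -5*(-57)/34 = -1*(-285/34) = 285/34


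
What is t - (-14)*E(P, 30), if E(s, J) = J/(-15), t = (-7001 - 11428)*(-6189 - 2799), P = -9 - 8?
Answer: 165639824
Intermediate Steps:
P = -17
t = 165639852 (t = -18429*(-8988) = 165639852)
E(s, J) = -J/15 (E(s, J) = J*(-1/15) = -J/15)
t - (-14)*E(P, 30) = 165639852 - (-14)*(-1/15*30) = 165639852 - (-14)*(-2) = 165639852 - 1*28 = 165639852 - 28 = 165639824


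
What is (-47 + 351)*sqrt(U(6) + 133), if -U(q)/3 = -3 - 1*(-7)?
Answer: 3344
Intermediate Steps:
U(q) = -12 (U(q) = -3*(-3 - 1*(-7)) = -3*(-3 + 7) = -3*4 = -12)
(-47 + 351)*sqrt(U(6) + 133) = (-47 + 351)*sqrt(-12 + 133) = 304*sqrt(121) = 304*11 = 3344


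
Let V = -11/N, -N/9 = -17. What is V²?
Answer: 121/23409 ≈ 0.0051690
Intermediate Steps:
N = 153 (N = -9*(-17) = 153)
V = -11/153 ≈ -0.071895
V² = (-11/153)² = 121/23409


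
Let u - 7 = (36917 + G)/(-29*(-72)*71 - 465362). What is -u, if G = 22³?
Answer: -310319/45302 ≈ -6.8500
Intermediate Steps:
G = 10648
u = 310319/45302 (u = 7 + (36917 + 10648)/(-29*(-72)*71 - 465362) = 7 + 47565/(2088*71 - 465362) = 7 + 47565/(148248 - 465362) = 7 + 47565/(-317114) = 7 + 47565*(-1/317114) = 7 - 6795/45302 = 310319/45302 ≈ 6.8500)
-u = -1*310319/45302 = -310319/45302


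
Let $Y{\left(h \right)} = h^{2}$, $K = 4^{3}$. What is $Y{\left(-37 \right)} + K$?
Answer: $1433$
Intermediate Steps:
$K = 64$
$Y{\left(-37 \right)} + K = \left(-37\right)^{2} + 64 = 1369 + 64 = 1433$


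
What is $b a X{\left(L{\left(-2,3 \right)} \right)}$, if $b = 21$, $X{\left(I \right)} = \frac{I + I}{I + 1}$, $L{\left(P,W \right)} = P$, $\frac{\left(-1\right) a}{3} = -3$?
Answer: $756$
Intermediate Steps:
$a = 9$ ($a = \left(-3\right) \left(-3\right) = 9$)
$X{\left(I \right)} = \frac{2 I}{1 + I}$
$b a X{\left(L{\left(-2,3 \right)} \right)} = 21 \cdot 9 \cdot 2 \left(-2\right) \frac{1}{1 - 2} = 189 \cdot 2 \left(-2\right) \frac{1}{-1} = 189 \cdot 2 \left(-2\right) \left(-1\right) = 189 \cdot 4 = 756$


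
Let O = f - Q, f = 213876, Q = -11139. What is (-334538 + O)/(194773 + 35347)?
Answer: -109523/230120 ≈ -0.47594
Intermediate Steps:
O = 225015 (O = 213876 - 1*(-11139) = 213876 + 11139 = 225015)
(-334538 + O)/(194773 + 35347) = (-334538 + 225015)/(194773 + 35347) = -109523/230120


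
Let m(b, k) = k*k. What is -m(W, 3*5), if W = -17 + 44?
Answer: -225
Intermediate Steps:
W = 27
m(b, k) = k**2
-m(W, 3*5) = -(3*5)**2 = -1*15**2 = -1*225 = -225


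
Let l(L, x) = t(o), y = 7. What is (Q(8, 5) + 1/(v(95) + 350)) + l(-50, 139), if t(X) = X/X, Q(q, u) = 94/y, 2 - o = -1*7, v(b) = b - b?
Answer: 5051/350 ≈ 14.431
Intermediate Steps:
v(b) = 0
o = 9 (o = 2 - (-1)*7 = 2 - 1*(-7) = 2 + 7 = 9)
Q(q, u) = 94/7
t(X) = 1
l(L, x) = 1
(Q(8, 5) + 1/(v(95) + 350)) + l(-50, 139) = (94/7 + 1/(0 + 350)) + 1 = (94/7 + 1/350) + 1 = 4701/350 + 1 = 5051/350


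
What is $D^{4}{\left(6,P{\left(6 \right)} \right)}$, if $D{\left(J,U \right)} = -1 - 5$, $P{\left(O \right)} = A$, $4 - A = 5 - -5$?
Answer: $1296$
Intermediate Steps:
$A = -6$ ($A = 4 - \left(5 - -5\right) = 4 - \left(5 + 5\right) = 4 - 10 = -6$)
$P{\left(O \right)} = -6$
$D{\left(J,U \right)} = -6$ ($D{\left(J,U \right)} = -1 - 5 = -6$)
$D^{4}{\left(6,P{\left(6 \right)} \right)} = \left(-6\right)^{4} = 1296$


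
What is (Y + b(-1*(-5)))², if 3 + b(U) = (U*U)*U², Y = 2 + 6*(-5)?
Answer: 352836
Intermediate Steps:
Y = -28 (Y = 2 - 30 = -28)
b(U) = -3 + U⁴ (b(U) = -3 + (U*U)*U² = -3 + U²*U² = -3 + U⁴)
(Y + b(-1*(-5)))² = (-28 + (-3 + (-1*(-5))⁴))² = (-28 + (-3 + 5⁴))² = (-28 + (-3 + 625))² = (-28 + 622)² = 594² = 352836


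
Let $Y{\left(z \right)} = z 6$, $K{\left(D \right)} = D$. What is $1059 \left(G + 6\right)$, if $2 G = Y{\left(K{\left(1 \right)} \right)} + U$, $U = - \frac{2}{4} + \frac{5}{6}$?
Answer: $\frac{19415}{2} \approx 9707.5$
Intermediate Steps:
$Y{\left(z \right)} = 6 z$
$U = \frac{1}{3}$ ($U = \left(-2\right) \frac{1}{4} + 5 \cdot \frac{1}{6} = - \frac{1}{2} + \frac{5}{6} = \frac{1}{3} \approx 0.33333$)
$G = \frac{19}{6}$ ($G = \frac{6 \cdot 1 + \frac{1}{3}}{2} = \frac{6 + \frac{1}{3}}{2} = \frac{1}{2} \cdot \frac{19}{3} = \frac{19}{6} \approx 3.1667$)
$1059 \left(G + 6\right) = 1059 \left(\frac{19}{6} + 6\right) = 1059 \cdot \frac{55}{6} = \frac{19415}{2}$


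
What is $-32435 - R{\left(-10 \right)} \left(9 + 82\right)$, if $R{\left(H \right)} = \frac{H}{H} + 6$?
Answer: $-33072$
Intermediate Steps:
$R{\left(H \right)} = 7$ ($R{\left(H \right)} = 1 + 6 = 7$)
$-32435 - R{\left(-10 \right)} \left(9 + 82\right) = -32435 - 7 \left(9 + 82\right) = -32435 - 7 \cdot 91 = -32435 - 637 = -33072$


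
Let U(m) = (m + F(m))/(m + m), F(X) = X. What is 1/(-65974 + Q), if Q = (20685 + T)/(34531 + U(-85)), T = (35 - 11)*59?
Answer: -34532/2278192067 ≈ -1.5158e-5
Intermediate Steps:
T = 1416 (T = 24*59 = 1416)
U(m) = 1 (U(m) = (m + m)/(m + m) = (2*m)/((2*m)) = (2*m)*(1/(2*m)) = 1)
Q = 22101/34532 (Q = (20685 + 1416)/(34531 + 1) = 22101/34532 ≈ 0.64001)
1/(-65974 + Q) = 1/(-65974 + 22101/34532) = 1/(-2278192067/34532) = -34532/2278192067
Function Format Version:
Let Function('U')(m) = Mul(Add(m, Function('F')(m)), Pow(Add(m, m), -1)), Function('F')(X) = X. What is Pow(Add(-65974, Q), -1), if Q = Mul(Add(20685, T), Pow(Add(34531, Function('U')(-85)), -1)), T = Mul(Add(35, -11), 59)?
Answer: Rational(-34532, 2278192067) ≈ -1.5158e-5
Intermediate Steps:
T = 1416 (T = Mul(24, 59) = 1416)
Function('U')(m) = 1 (Function('U')(m) = Mul(Add(m, m), Pow(Add(m, m), -1)) = Mul(Mul(2, m), Pow(Mul(2, m), -1)) = Mul(Mul(2, m), Mul(Rational(1, 2), Pow(m, -1))) = 1)
Q = Rational(22101, 34532) (Q = Mul(Add(20685, 1416), Pow(Add(34531, 1), -1)) = Mul(22101, Pow(34532, -1)) = Mul(22101, Rational(1, 34532)) = Rational(22101, 34532) ≈ 0.64001)
Pow(Add(-65974, Q), -1) = Pow(Add(-65974, Rational(22101, 34532)), -1) = Pow(Rational(-2278192067, 34532), -1) = Rational(-34532, 2278192067)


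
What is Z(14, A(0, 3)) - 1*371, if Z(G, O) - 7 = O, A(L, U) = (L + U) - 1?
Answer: -362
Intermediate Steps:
A(L, U) = -1 + L + U
Z(G, O) = 7 + O
Z(14, A(0, 3)) - 1*371 = (7 + (-1 + 0 + 3)) - 1*371 = (7 + 2) - 371 = 9 - 371 = -362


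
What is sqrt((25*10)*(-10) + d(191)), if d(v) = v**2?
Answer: sqrt(33981) ≈ 184.34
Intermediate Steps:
sqrt((25*10)*(-10) + d(191)) = sqrt((25*10)*(-10) + 191**2) = sqrt(250*(-10) + 36481) = sqrt(-2500 + 36481) = sqrt(33981)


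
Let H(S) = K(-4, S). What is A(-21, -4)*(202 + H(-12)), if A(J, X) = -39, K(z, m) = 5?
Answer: -8073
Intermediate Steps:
H(S) = 5
A(-21, -4)*(202 + H(-12)) = -39*(202 + 5) = -39*207 = -8073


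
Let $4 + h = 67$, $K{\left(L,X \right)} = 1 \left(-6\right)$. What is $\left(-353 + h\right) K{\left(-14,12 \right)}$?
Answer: $1740$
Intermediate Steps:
$K{\left(L,X \right)} = -6$
$h = 63$ ($h = -4 + 67 = 63$)
$\left(-353 + h\right) K{\left(-14,12 \right)} = \left(-353 + 63\right) \left(-6\right) = \left(-290\right) \left(-6\right) = 1740$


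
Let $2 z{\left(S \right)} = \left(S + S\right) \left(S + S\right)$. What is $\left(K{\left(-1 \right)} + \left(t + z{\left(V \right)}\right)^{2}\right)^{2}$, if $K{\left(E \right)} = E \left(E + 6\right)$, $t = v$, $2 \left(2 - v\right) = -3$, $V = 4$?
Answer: $\frac{25210441}{16} \approx 1.5757 \cdot 10^{6}$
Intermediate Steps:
$v = \frac{7}{2}$ ($v = 2 - - \frac{3}{2} = 2 + \frac{3}{2} = \frac{7}{2} \approx 3.5$)
$t = \frac{7}{2} \approx 3.5$
$z{\left(S \right)} = 2 S^{2}$ ($z{\left(S \right)} = \frac{\left(S + S\right) \left(S + S\right)}{2} = \frac{2 S 2 S}{2} = \frac{4 S^{2}}{2} = 2 S^{2}$)
$K{\left(E \right)} = E \left(6 + E\right)$
$\left(K{\left(-1 \right)} + \left(t + z{\left(V \right)}\right)^{2}\right)^{2} = \left(- (6 - 1) + \left(\frac{7}{2} + 2 \cdot 4^{2}\right)^{2}\right)^{2} = \left(\left(-1\right) 5 + \left(\frac{7}{2} + 2 \cdot 16\right)^{2}\right)^{2} = \left(-5 + \left(\frac{7}{2} + 32\right)^{2}\right)^{2} = \left(-5 + \left(\frac{71}{2}\right)^{2}\right)^{2} = \left(-5 + \frac{5041}{4}\right)^{2} = \left(\frac{5021}{4}\right)^{2} = \frac{25210441}{16}$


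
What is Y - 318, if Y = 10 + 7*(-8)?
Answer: -364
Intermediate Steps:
Y = -46 (Y = 10 - 56 = -46)
Y - 318 = -46 - 318 = -364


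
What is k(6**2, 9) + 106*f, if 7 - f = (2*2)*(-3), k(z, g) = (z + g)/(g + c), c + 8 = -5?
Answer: 8011/4 ≈ 2002.8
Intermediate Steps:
c = -13 (c = -8 - 5 = -13)
k(z, g) = (g + z)/(-13 + g) (k(z, g) = (z + g)/(g - 13) = (g + z)/(-13 + g))
f = 19 (f = 7 - 2*2*(-3) = 7 - 4*(-3) = 7 - 1*(-12) = 7 + 12 = 19)
k(6**2, 9) + 106*f = (9 + 6**2)/(-13 + 9) + 106*19 = (9 + 36)/(-4) + 2014 = -1/4*45 + 2014 = -45/4 + 2014 = 8011/4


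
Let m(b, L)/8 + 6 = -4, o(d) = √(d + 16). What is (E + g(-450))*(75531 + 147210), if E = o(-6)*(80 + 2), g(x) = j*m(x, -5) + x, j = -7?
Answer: 24501510 + 18264762*√10 ≈ 8.2260e+7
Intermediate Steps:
o(d) = √(16 + d)
m(b, L) = -80 (m(b, L) = -48 + 8*(-4) = -48 - 32 = -80)
g(x) = 560 + x (g(x) = -7*(-80) + x = 560 + x)
E = 82*√10 (E = √(16 - 6)*(80 + 2) = √10*82 = 82*√10 ≈ 259.31)
(E + g(-450))*(75531 + 147210) = (82*√10 + (560 - 450))*(75531 + 147210) = (82*√10 + 110)*222741 = (110 + 82*√10)*222741 = 24501510 + 18264762*√10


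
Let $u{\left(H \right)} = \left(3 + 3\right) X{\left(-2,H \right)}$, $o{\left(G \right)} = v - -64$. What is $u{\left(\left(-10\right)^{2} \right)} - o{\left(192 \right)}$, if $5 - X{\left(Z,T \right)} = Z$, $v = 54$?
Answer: $-76$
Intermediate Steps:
$o{\left(G \right)} = 118$ ($o{\left(G \right)} = 54 - -64 = 54 + 64 = 118$)
$X{\left(Z,T \right)} = 5 - Z$
$u{\left(H \right)} = 42$ ($u{\left(H \right)} = \left(3 + 3\right) \left(5 - -2\right) = 6 \left(5 + 2\right) = 6 \cdot 7 = 42$)
$u{\left(\left(-10\right)^{2} \right)} - o{\left(192 \right)} = 42 - 118 = -76$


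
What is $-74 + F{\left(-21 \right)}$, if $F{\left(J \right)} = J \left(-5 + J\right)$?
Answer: $472$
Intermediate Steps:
$-74 + F{\left(-21 \right)} = -74 - 21 \left(-5 - 21\right) = -74 - -546 = -74 + 546 = 472$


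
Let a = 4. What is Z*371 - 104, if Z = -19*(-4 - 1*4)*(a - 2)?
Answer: 112680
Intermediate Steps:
Z = 304 (Z = -19*(-4 - 1*4)*(4 - 2) = -19*(-4 - 4)*2 = -(-152)*2 = -19*(-16) = 304)
Z*371 - 104 = 304*371 - 104 = 112784 - 104 = 112680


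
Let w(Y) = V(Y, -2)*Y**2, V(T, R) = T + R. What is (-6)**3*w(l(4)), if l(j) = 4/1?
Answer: -6912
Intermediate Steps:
V(T, R) = R + T
l(j) = 4 (l(j) = 4*1 = 4)
w(Y) = Y**2*(-2 + Y) (w(Y) = (-2 + Y)*Y**2 = Y**2*(-2 + Y))
(-6)**3*w(l(4)) = (-6)**3*(4**2*(-2 + 4)) = -3456*2 = -216*32 = -6912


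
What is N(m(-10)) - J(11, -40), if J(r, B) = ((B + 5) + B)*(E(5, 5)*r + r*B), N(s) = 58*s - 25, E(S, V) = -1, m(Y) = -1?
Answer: -33908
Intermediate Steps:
N(s) = -25 + 58*s
J(r, B) = (5 + 2*B)*(-r + B*r) (J(r, B) = ((B + 5) + B)*(-r + r*B) = ((5 + B) + B)*(-r + B*r) = (5 + 2*B)*(-r + B*r))
N(m(-10)) - J(11, -40) = (-25 + 58*(-1)) - 11*(-5 + 2*(-40)**2 + 3*(-40)) = (-25 - 58) - 11*(-5 + 2*1600 - 120) = -83 - 11*(-5 + 3200 - 120) = -83 - 11*3075 = -83 - 1*33825 = -83 - 33825 = -33908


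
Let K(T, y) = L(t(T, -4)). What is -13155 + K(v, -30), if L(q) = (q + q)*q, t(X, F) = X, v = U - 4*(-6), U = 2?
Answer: -11803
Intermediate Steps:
v = 26 (v = 2 - 4*(-6) = 2 + 24 = 26)
L(q) = 2*q² (L(q) = (2*q)*q = 2*q²)
K(T, y) = 2*T²
-13155 + K(v, -30) = -13155 + 2*26² = -13155 + 2*676 = -13155 + 1352 = -11803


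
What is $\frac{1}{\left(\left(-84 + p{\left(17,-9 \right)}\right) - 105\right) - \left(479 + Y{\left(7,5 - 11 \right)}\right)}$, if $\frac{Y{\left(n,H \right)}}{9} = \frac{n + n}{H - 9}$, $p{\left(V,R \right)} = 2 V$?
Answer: $- \frac{5}{3128} \approx -0.0015985$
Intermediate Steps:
$Y{\left(n,H \right)} = \frac{18 n}{-9 + H}$ ($Y{\left(n,H \right)} = 9 \frac{n + n}{H - 9} = 9 \frac{2 n}{-9 + H} = \frac{18 n}{-9 + H}$)
$\frac{1}{\left(\left(-84 + p{\left(17,-9 \right)}\right) - 105\right) - \left(479 + Y{\left(7,5 - 11 \right)}\right)} = \frac{1}{\left(\left(-84 + 2 \cdot 17\right) - 105\right) - \left(479 + 18 \cdot 7 \frac{1}{-9 + \left(5 - 11\right)}\right)} = \frac{1}{\left(\left(-84 + 34\right) - 105\right) - \left(479 + 18 \cdot 7 \frac{1}{-9 + \left(5 - 11\right)}\right)} = \frac{1}{\left(-50 - 105\right) - \left(479 + 18 \cdot 7 \frac{1}{-9 - 6}\right)} = \frac{1}{-155 - \left(479 + 18 \cdot 7 \frac{1}{-15}\right)} = \frac{1}{-155 - \left(479 + 18 \cdot 7 \left(- \frac{1}{15}\right)\right)} = \frac{1}{-155 - \frac{2353}{5}} = \frac{1}{- \frac{3128}{5}} = - \frac{5}{3128}$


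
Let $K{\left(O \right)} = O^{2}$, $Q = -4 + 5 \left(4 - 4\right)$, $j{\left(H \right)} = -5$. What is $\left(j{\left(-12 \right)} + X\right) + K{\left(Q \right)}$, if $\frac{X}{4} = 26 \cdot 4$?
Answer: $427$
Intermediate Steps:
$Q = -4$ ($Q = -4 + 5 \left(4 - 4\right) = -4 + 5 \cdot 0 = -4 + 0 = -4$)
$X = 416$ ($X = 4 \cdot 26 \cdot 4 = 4 \cdot 104 = 416$)
$\left(j{\left(-12 \right)} + X\right) + K{\left(Q \right)} = \left(-5 + 416\right) + \left(-4\right)^{2} = 411 + 16 = 427$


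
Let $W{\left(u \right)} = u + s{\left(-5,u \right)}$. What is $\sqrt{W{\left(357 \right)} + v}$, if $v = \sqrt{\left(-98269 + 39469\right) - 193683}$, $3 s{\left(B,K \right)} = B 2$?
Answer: $\frac{\sqrt{3183 + 9 i \sqrt{252483}}}{3} \approx 22.001 + 11.419 i$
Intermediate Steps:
$s{\left(B,K \right)} = \frac{2 B}{3}$ ($s{\left(B,K \right)} = \frac{B 2}{3} = \frac{2 B}{3}$)
$v = i \sqrt{252483}$ ($v = \sqrt{-58800 - 193683} = \sqrt{-252483} = i \sqrt{252483} \approx 502.48 i$)
$W{\left(u \right)} = - \frac{10}{3} + u$ ($W{\left(u \right)} = u + \frac{2}{3} \left(-5\right) = u - \frac{10}{3} = - \frac{10}{3} + u$)
$\sqrt{W{\left(357 \right)} + v} = \sqrt{\left(- \frac{10}{3} + 357\right) + i \sqrt{252483}} = \sqrt{\frac{1061}{3} + i \sqrt{252483}}$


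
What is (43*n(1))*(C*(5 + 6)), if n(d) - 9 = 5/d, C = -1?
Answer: -6622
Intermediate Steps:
n(d) = 9 + 5/d
(43*n(1))*(C*(5 + 6)) = (43*(9 + 5/1))*(-(5 + 6)) = (43*(9 + 5*1))*(-1*11) = (43*(9 + 5))*(-11) = (43*14)*(-11) = 602*(-11) = -6622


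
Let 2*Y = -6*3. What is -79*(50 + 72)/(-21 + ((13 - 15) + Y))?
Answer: 4819/16 ≈ 301.19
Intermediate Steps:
Y = -9 (Y = (-6*3)/2 = (½)*(-18) = -9)
-79*(50 + 72)/(-21 + ((13 - 15) + Y)) = -79*(50 + 72)/(-21 + ((13 - 15) - 9)) = -9638/(-21 + (-2 - 9)) = -9638/(-21 - 11) = -9638/(-32) = -9638*(-1)/32 = -79*(-61/16) = 4819/16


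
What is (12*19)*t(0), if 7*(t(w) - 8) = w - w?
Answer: 1824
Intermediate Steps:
t(w) = 8 (t(w) = 8 + (w - w)/7 = 8 + (⅐)*0 = 8 + 0 = 8)
(12*19)*t(0) = (12*19)*8 = 228*8 = 1824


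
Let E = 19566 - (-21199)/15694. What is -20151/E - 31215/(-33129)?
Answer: -297074993927/3391194903129 ≈ -0.087602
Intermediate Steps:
E = 307090003/15694 (E = 19566 - (-21199)/15694 = 19566 - 1*(-21199/15694) = 19566 + 21199/15694 = 307090003/15694 ≈ 19567.)
-20151/E - 31215/(-33129) = -20151/307090003/15694 - 31215/(-33129) = -20151*15694/307090003 - 31215*(-1/33129) = -316249794/307090003 + 10405/11043 = -297074993927/3391194903129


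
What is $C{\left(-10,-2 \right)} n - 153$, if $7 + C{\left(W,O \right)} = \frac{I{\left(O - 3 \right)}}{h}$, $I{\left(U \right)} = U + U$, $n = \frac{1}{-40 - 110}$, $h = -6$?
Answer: $- \frac{34417}{225} \approx -152.96$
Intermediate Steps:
$n = - \frac{1}{150}$ ($n = \frac{1}{-150} = - \frac{1}{150} \approx -0.0066667$)
$I{\left(U \right)} = 2 U$
$C{\left(W,O \right)} = -6 - \frac{O}{3}$ ($C{\left(W,O \right)} = -7 + \frac{2 \left(O - 3\right)}{-6} = -7 + 2 \left(-3 + O\right) \left(- \frac{1}{6}\right) = -7 + \left(-6 + 2 O\right) \left(- \frac{1}{6}\right) = -7 - \left(-1 + \frac{O}{3}\right) = -6 - \frac{O}{3}$)
$C{\left(-10,-2 \right)} n - 153 = \left(-6 - - \frac{2}{3}\right) \left(- \frac{1}{150}\right) - 153 = \left(-6 + \frac{2}{3}\right) \left(- \frac{1}{150}\right) - 153 = \left(- \frac{16}{3}\right) \left(- \frac{1}{150}\right) - 153 = \frac{8}{225} - 153 = - \frac{34417}{225}$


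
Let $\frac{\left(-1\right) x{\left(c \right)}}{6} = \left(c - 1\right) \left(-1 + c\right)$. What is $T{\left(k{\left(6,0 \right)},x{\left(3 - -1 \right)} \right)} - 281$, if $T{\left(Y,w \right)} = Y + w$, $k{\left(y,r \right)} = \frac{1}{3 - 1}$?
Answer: $- \frac{669}{2} \approx -334.5$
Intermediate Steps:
$k{\left(y,r \right)} = \frac{1}{2}$
$x{\left(c \right)} = - 6 \left(-1 + c\right)^{2}$ ($x{\left(c \right)} = - 6 \left(c - 1\right) \left(-1 + c\right) = - 6 \left(-1 + c\right) \left(-1 + c\right) = - 6 \left(-1 + c\right)^{2}$)
$T{\left(k{\left(6,0 \right)},x{\left(3 - -1 \right)} \right)} - 281 = \left(\frac{1}{2} - 6 \left(-1 + \left(3 - -1\right)\right)^{2}\right) - 281 = \left(\frac{1}{2} - 6 \left(-1 + \left(3 + 1\right)\right)^{2}\right) - 281 = \left(\frac{1}{2} - 6 \left(-1 + 4\right)^{2}\right) - 281 = \left(\frac{1}{2} - 6 \cdot 3^{2}\right) - 281 = \left(\frac{1}{2} - 54\right) - 281 = - \frac{107}{2} - 281 = - \frac{669}{2}$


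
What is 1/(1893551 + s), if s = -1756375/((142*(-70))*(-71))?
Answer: 141148/267270585273 ≈ 5.2811e-7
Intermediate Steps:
s = -351275/141148 (s = -1756375/((-9940*(-71))) = -1756375/705740 = -1756375*1/705740 = -351275/141148 ≈ -2.4887)
1/(1893551 + s) = 1/(1893551 - 351275/141148) = 1/(267270585273/141148) = 141148/267270585273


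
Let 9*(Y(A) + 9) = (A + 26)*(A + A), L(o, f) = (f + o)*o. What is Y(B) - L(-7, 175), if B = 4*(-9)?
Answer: 1247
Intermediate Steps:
L(o, f) = o*(f + o)
B = -36
Y(A) = -9 + 2*A*(26 + A)/9 (Y(A) = -9 + ((A + 26)*(A + A))/9 = -9 + ((26 + A)*(2*A))/9 = -9 + (2*A*(26 + A))/9 = -9 + 2*A*(26 + A)/9)
Y(B) - L(-7, 175) = (-9 + (2/9)*(-36)**2 + (52/9)*(-36)) - (-7)*(175 - 7) = (-9 + (2/9)*1296 - 208) - (-7)*168 = (-9 + 288 - 208) - 1*(-1176) = 71 + 1176 = 1247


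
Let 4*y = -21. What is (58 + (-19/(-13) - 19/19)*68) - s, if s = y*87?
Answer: 28399/52 ≈ 546.13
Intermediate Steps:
y = -21/4 (y = (¼)*(-21) = -21/4 ≈ -5.2500)
s = -1827/4 (s = -21/4*87 = -1827/4 ≈ -456.75)
(58 + (-19/(-13) - 19/19)*68) - s = (58 + (-19/(-13) - 19/19)*68) - 1*(-1827/4) = (58 + (-19*(-1/13) - 19*1/19)*68) + 1827/4 = (58 + (19/13 - 1)*68) + 1827/4 = (58 + (6/13)*68) + 1827/4 = (58 + 408/13) + 1827/4 = 1162/13 + 1827/4 = 28399/52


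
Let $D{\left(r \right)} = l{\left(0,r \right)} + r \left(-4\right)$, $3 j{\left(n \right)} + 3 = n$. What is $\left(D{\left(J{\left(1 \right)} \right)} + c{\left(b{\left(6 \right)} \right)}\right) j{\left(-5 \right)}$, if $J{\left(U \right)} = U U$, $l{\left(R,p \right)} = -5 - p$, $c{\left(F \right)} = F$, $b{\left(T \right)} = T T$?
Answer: $- \frac{208}{3} \approx -69.333$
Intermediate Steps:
$b{\left(T \right)} = T^{2}$
$j{\left(n \right)} = -1 + \frac{n}{3}$
$J{\left(U \right)} = U^{2}$
$D{\left(r \right)} = -5 - 5 r$ ($D{\left(r \right)} = \left(-5 - r\right) + r \left(-4\right) = \left(-5 - r\right) - 4 r = -5 - 5 r$)
$\left(D{\left(J{\left(1 \right)} \right)} + c{\left(b{\left(6 \right)} \right)}\right) j{\left(-5 \right)} = \left(\left(-5 - 5 \cdot 1^{2}\right) + 6^{2}\right) \left(-1 + \frac{1}{3} \left(-5\right)\right) = \left(\left(-5 - 5\right) + 36\right) \left(-1 - \frac{5}{3}\right) = \left(\left(-5 - 5\right) + 36\right) \left(- \frac{8}{3}\right) = \left(-10 + 36\right) \left(- \frac{8}{3}\right) = 26 \left(- \frac{8}{3}\right) = - \frac{208}{3}$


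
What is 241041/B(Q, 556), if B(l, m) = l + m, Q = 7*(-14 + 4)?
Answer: 80347/162 ≈ 495.97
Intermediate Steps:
Q = -70 (Q = 7*(-10) = -70)
241041/B(Q, 556) = 241041/(-70 + 556) = 241041/486 = 241041*(1/486) = 80347/162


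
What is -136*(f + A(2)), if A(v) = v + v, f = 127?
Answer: -17816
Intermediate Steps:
A(v) = 2*v
-136*(f + A(2)) = -136*(127 + 2*2) = -136*(127 + 4) = -136*131 = -17816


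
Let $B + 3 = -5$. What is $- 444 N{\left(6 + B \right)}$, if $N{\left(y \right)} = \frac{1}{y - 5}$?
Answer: $\frac{444}{7} \approx 63.429$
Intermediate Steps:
$B = -8$ ($B = -3 - 5 = -8$)
$N{\left(y \right)} = \frac{1}{-5 + y}$
$- 444 N{\left(6 + B \right)} = - \frac{444}{-5 + \left(6 - 8\right)} = - \frac{444}{-5 - 2} = - \frac{444}{-7} = \left(-444\right) \left(- \frac{1}{7}\right) = \frac{444}{7}$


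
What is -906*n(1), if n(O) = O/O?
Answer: -906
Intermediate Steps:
n(O) = 1
-906*n(1) = -906*1 = -906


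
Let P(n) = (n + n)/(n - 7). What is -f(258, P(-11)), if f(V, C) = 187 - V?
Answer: 71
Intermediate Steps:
P(n) = 2*n/(-7 + n) (P(n) = (2*n)/(-7 + n) = 2*n/(-7 + n))
-f(258, P(-11)) = -(187 - 1*258) = -(187 - 258) = -1*(-71) = 71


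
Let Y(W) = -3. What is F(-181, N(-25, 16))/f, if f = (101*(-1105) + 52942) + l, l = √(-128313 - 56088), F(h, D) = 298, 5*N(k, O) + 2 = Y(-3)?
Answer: -58663/11548765 - 3*I*√20489/11548765 ≈ -0.0050796 - 3.7183e-5*I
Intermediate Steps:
N(k, O) = -1 (N(k, O) = -⅖ + (⅕)*(-3) = -⅖ - ⅗ = -1)
l = 3*I*√20489 (l = √(-184401) = 3*I*√20489 ≈ 429.42*I)
f = -58663 + 3*I*√20489 (f = (101*(-1105) + 52942) + 3*I*√20489 = (-111605 + 52942) + 3*I*√20489 = -58663 + 3*I*√20489 ≈ -58663.0 + 429.42*I)
F(-181, N(-25, 16))/f = 298/(-58663 + 3*I*√20489)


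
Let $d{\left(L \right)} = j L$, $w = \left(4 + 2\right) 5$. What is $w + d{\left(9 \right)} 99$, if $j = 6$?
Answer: $5376$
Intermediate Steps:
$w = 30$ ($w = 6 \cdot 5 = 30$)
$d{\left(L \right)} = 6 L$
$w + d{\left(9 \right)} 99 = 30 + 6 \cdot 9 \cdot 99 = 30 + 54 \cdot 99 = 30 + 5346 = 5376$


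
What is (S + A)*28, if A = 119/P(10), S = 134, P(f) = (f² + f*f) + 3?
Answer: 109284/29 ≈ 3768.4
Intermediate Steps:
P(f) = 3 + 2*f² (P(f) = (f² + f²) + 3 = 2*f² + 3 = 3 + 2*f²)
A = 17/29 (A = 119/(3 + 2*10²) = 119/(3 + 2*100) = 119/(3 + 200) = 119/203 = 119*(1/203) = 17/29 ≈ 0.58621)
(S + A)*28 = (134 + 17/29)*28 = (3903/29)*28 = 109284/29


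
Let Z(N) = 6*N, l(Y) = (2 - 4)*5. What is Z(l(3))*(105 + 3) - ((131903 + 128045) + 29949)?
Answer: -296377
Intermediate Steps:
l(Y) = -10 (l(Y) = -2*5 = -10)
Z(l(3))*(105 + 3) - ((131903 + 128045) + 29949) = (6*(-10))*(105 + 3) - ((131903 + 128045) + 29949) = -60*108 - (259948 + 29949) = -6480 - 1*289897 = -6480 - 289897 = -296377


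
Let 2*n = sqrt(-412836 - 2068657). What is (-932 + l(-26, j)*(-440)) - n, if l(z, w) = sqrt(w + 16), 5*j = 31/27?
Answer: -932 - 88*sqrt(32865)/9 - I*sqrt(2481493)/2 ≈ -2704.6 - 787.64*I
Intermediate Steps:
j = 31/135 (j = (31/27)/5 = (31*(1/27))/5 = (1/5)*(31/27) = 31/135 ≈ 0.22963)
l(z, w) = sqrt(16 + w)
n = I*sqrt(2481493)/2 (n = sqrt(-412836 - 2068657)/2 = sqrt(-2481493)/2 = (I*sqrt(2481493))/2 = I*sqrt(2481493)/2 ≈ 787.64*I)
(-932 + l(-26, j)*(-440)) - n = (-932 + sqrt(16 + 31/135)*(-440)) - I*sqrt(2481493)/2 = (-932 + sqrt(2191/135)*(-440)) - I*sqrt(2481493)/2 = (-932 + (sqrt(32865)/45)*(-440)) - I*sqrt(2481493)/2 = (-932 - 88*sqrt(32865)/9) - I*sqrt(2481493)/2 = -932 - 88*sqrt(32865)/9 - I*sqrt(2481493)/2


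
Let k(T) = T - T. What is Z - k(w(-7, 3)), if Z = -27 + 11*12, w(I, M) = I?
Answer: 105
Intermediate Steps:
k(T) = 0
Z = 105 (Z = -27 + 132 = 105)
Z - k(w(-7, 3)) = 105 - 1*0 = 105 + 0 = 105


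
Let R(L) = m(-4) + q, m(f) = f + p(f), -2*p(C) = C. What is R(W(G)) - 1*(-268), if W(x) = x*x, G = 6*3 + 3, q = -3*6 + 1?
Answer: 249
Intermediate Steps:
p(C) = -C/2
m(f) = f/2 (m(f) = f - f/2 = f/2)
q = -17 (q = -18 + 1 = -17)
G = 21 (G = 18 + 3 = 21)
W(x) = x²
R(L) = -19 (R(L) = (½)*(-4) - 17 = -2 - 17 = -19)
R(W(G)) - 1*(-268) = -19 - 1*(-268) = -19 + 268 = 249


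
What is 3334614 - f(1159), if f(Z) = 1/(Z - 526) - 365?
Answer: 2111041706/633 ≈ 3.3350e+6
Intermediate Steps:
f(Z) = -365 + 1/(-526 + Z) (f(Z) = 1/(-526 + Z) - 365 = -365 + 1/(-526 + Z))
3334614 - f(1159) = 3334614 - (191991 - 365*1159)/(-526 + 1159) = 3334614 - (191991 - 423035)/633 = 3334614 - (-231044)/633 = 3334614 - 1*(-231044/633) = 3334614 + 231044/633 = 2111041706/633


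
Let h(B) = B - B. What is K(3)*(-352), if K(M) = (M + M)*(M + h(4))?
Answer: -6336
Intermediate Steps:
h(B) = 0
K(M) = 2*M**2 (K(M) = (M + M)*(M + 0) = (2*M)*M = 2*M**2)
K(3)*(-352) = (2*3**2)*(-352) = (2*9)*(-352) = 18*(-352) = -6336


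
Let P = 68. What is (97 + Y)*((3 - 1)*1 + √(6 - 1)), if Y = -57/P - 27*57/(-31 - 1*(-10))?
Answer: 80657/238 + 80657*√5/476 ≈ 717.79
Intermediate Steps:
Y = 34485/476 (Y = -57/68 - 27*57/(-31 - 1*(-10)) = -57*1/68 - 27*57/(-31 + 10) = -57/68 - 27/((-21*1/57)) = -57/68 - 27/(-7/19) = -57/68 - 27*(-19/7) = -57/68 + 513/7 = 34485/476 ≈ 72.448)
(97 + Y)*((3 - 1)*1 + √(6 - 1)) = (97 + 34485/476)*((3 - 1)*1 + √(6 - 1)) = 80657*(2*1 + √5)/476 = 80657*(2 + √5)/476 = 80657/238 + 80657*√5/476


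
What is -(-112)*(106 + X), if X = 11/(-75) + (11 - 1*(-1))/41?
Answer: 36556688/3075 ≈ 11888.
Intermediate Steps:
X = 449/3075 (X = 11*(-1/75) + (11 + 1)*(1/41) = -11/75 + 12*(1/41) = -11/75 + 12/41 = 449/3075 ≈ 0.14602)
-(-112)*(106 + X) = -(-112)*(106 + 449/3075) = -(-112)*326399/3075 = -1*(-36556688/3075) = 36556688/3075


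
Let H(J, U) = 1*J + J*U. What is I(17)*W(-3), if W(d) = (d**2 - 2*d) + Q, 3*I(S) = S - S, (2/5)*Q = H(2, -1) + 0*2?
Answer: 0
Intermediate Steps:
H(J, U) = J + J*U
Q = 0 (Q = 5*(2*(1 - 1) + 0*2)/2 = 5*(2*0 + 0)/2 = 5*(0 + 0)/2 = (5/2)*0 = 0)
I(S) = 0 (I(S) = (S - S)/3 = (1/3)*0 = 0)
W(d) = d**2 - 2*d (W(d) = (d**2 - 2*d) + 0 = d**2 - 2*d)
I(17)*W(-3) = 0*(-3*(-2 - 3)) = 0*(-3*(-5)) = 0*15 = 0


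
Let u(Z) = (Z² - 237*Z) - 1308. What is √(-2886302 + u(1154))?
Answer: 4*I*√114337 ≈ 1352.6*I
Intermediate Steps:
u(Z) = -1308 + Z² - 237*Z
√(-2886302 + u(1154)) = √(-2886302 + (-1308 + 1154² - 237*1154)) = √(-2886302 + (-1308 + 1331716 - 273498)) = √(-2886302 + 1056910) = √(-1829392) = 4*I*√114337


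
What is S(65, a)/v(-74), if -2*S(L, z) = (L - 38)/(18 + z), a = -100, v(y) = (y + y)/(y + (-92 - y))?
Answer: 621/6068 ≈ 0.10234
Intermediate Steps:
v(y) = -y/46 (v(y) = (2*y)/(-92) = (2*y)*(-1/92) = -y/46)
S(L, z) = -(-38 + L)/(2*(18 + z)) (S(L, z) = -(L - 38)/(2*(18 + z)) = -(-38 + L)/(2*(18 + z)))
S(65, a)/v(-74) = ((38 - 1*65)/(2*(18 - 100)))/((-1/46*(-74))) = ((½)*(38 - 65)/(-82))/(37/23) = ((½)*(-1/82)*(-27))*(23/37) = (27/164)*(23/37) = 621/6068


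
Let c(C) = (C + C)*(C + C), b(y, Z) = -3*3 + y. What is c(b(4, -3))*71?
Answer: 7100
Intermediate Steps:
b(y, Z) = -9 + y
c(C) = 4*C² (c(C) = (2*C)*(2*C) = 4*C²)
c(b(4, -3))*71 = (4*(-9 + 4)²)*71 = (4*(-5)²)*71 = (4*25)*71 = 100*71 = 7100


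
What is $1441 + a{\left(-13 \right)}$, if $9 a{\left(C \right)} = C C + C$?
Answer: $\frac{4375}{3} \approx 1458.3$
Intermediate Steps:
$a{\left(C \right)} = \frac{C}{9} + \frac{C^{2}}{9}$ ($a{\left(C \right)} = \frac{C C + C}{9} = \frac{C^{2} + C}{9} = \frac{C + C^{2}}{9} = \frac{C}{9} + \frac{C^{2}}{9}$)
$1441 + a{\left(-13 \right)} = 1441 + \frac{1}{9} \left(-13\right) \left(1 - 13\right) = 1441 + \frac{1}{9} \left(-13\right) \left(-12\right) = 1441 + \frac{52}{3} = \frac{4375}{3}$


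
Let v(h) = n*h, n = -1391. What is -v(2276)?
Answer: 3165916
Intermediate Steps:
v(h) = -1391*h
-v(2276) = -(-1391)*2276 = -1*(-3165916) = 3165916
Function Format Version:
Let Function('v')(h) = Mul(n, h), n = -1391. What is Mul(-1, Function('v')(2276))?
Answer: 3165916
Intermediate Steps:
Function('v')(h) = Mul(-1391, h)
Mul(-1, Function('v')(2276)) = Mul(-1, Mul(-1391, 2276)) = Mul(-1, -3165916) = 3165916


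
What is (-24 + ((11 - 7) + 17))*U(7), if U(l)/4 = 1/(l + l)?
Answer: -6/7 ≈ -0.85714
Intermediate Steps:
U(l) = 2/l (U(l) = 4/(l + l) = 4/((2*l)) = 4*(1/(2*l)) = 2/l)
(-24 + ((11 - 7) + 17))*U(7) = (-24 + ((11 - 7) + 17))*(2/7) = (-24 + (4 + 17))*(2*(⅐)) = (-24 + 21)*(2/7) = -3*2/7 = -6/7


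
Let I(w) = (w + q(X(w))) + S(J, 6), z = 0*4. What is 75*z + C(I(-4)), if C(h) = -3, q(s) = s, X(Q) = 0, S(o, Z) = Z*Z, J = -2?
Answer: -3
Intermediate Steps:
S(o, Z) = Z²
z = 0
I(w) = 36 + w (I(w) = (w + 0) + 6² = w + 36 = 36 + w)
75*z + C(I(-4)) = 75*0 - 3 = 0 - 3 = -3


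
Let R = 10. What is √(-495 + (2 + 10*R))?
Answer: I*√393 ≈ 19.824*I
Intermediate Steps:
√(-495 + (2 + 10*R)) = √(-495 + (2 + 10*10)) = √(-495 + (2 + 100)) = √(-495 + 102) = √(-393) = I*√393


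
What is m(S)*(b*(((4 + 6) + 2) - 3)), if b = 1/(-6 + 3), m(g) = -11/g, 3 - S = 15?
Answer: -11/4 ≈ -2.7500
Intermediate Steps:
S = -12 (S = 3 - 1*15 = 3 - 15 = -12)
b = -⅓ (b = 1/(-3) = -⅓ ≈ -0.33333)
m(S)*(b*(((4 + 6) + 2) - 3)) = (-11/(-12))*(-(((4 + 6) + 2) - 3)/3) = (-11*(-1/12))*(-((10 + 2) - 3)/3) = 11*(-(12 - 3)/3)/12 = 11*(-⅓*9)/12 = (11/12)*(-3) = -11/4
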